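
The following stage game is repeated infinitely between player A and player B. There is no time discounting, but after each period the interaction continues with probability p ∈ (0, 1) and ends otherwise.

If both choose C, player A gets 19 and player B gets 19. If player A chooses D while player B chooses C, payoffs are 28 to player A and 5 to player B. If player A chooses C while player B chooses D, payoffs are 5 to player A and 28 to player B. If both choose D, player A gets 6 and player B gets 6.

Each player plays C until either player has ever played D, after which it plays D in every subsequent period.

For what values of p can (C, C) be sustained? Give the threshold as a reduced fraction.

9/22

With no time discounting, the continuation probability p plays the role of the discount factor.
Grim-trigger IC: 19/(1−p) ≥ 28 + 6p/(1−p) ⇒ p ≥ (28−19)/(28−6) = 9/22.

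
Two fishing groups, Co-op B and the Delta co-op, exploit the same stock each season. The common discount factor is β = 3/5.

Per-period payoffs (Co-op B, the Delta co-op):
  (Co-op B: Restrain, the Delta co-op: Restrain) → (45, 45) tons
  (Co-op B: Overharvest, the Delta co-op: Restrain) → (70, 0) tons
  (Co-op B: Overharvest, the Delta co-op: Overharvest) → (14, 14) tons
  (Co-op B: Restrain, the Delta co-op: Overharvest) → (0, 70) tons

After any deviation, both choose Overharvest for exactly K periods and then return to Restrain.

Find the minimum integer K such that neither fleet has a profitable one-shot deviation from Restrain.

2

No profitable deviation requires (45−14)(β+…+β^K) ≥ 70−45, i.e. β+…+β^K ≥ 25/31 ≈ 0.8065.
With β = 3/5, the partial sums are K=1: 0.6000, K=2: 0.9600.
K = 2 is the first length at which the sum reaches 0.8065.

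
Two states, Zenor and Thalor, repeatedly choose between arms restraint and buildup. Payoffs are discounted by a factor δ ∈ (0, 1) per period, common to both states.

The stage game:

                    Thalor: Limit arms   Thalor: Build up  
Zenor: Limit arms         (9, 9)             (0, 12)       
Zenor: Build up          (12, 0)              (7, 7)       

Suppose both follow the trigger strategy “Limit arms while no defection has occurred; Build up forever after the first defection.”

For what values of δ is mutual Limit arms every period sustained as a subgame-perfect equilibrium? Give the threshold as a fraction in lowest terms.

One-period gain from deviating is 12 − 9 = 3. The loss is 9 − 7 = 2 in every subsequent period, with present value 2·δ/(1−δ).
Deviation is unprofitable when 2·δ/(1−δ) ≥ 3, i.e. δ/(1−δ) ≥ 3/2.
Equivalently δ ≥ 3/(3+2) = 3/5.

3/5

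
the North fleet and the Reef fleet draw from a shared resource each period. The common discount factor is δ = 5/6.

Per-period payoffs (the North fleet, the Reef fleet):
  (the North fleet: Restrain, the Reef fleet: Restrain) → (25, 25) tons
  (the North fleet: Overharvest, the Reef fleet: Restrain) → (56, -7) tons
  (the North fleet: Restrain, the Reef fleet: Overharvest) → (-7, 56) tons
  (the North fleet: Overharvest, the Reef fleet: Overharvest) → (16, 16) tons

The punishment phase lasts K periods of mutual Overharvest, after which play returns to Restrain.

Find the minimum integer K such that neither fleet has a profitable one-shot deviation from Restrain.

No profitable deviation requires (25−16)(δ+…+δ^K) ≥ 56−25, i.e. δ+…+δ^K ≥ 31/9 ≈ 3.4444.
With δ = 5/6, the partial sums are K=1: 0.8333, K=2: 1.5278, …, K=5: 2.9906, K=6: 3.3255, K=7: 3.6046.
K = 7 is the first length at which the sum reaches 3.4444.

7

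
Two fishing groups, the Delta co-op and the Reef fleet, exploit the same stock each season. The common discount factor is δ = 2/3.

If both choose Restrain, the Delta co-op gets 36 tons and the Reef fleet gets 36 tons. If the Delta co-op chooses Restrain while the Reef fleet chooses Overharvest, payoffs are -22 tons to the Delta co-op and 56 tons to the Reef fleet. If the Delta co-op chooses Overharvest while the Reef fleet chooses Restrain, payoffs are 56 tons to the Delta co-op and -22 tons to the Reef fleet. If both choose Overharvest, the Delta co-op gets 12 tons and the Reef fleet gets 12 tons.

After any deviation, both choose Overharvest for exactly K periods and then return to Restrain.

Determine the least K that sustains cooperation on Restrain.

2

IC: δ(1−δ^K)/(1−δ) ≥ (56−36)/(36−12) = 5/6.
With δ = 2/3: need 1 − δ^K ≥ 5/6·(1−2/3)/(2/3), i.e. δ^K ≤ 0.5833.
Since (2/3)^1 = 0.6667 and (2/3)^2 = 0.4444, the smallest such K is 2.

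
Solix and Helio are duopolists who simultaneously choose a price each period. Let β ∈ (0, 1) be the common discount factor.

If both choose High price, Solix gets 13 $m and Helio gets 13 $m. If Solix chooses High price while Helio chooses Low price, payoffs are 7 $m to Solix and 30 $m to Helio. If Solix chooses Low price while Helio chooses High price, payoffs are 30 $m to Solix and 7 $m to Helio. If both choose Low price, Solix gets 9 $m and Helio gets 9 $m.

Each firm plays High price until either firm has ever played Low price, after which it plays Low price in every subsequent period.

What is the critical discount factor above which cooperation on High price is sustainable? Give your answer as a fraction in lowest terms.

17/21

13/(1−β) ≥ 30 + 9β/(1−β)
13 ≥ 30 − 21β
β ≥ 17/21.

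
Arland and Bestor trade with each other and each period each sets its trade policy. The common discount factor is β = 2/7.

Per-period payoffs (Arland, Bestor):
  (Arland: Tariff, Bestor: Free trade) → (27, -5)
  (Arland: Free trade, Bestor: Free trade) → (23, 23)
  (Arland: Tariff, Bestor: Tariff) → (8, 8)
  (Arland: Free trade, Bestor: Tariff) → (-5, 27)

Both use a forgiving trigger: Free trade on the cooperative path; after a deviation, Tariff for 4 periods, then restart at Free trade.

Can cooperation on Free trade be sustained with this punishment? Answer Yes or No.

A one-shot deviation gives 27 now, then 8 for 4 periods, then back to 23.
Gain from deviating: (27−23) today; loss: (23−8) in each of the next 4 periods.
No-deviation condition: (23−8)(β+…+β^4) ≥ 27−23, i.e. β+…+β^4 ≥ 4/15.
At β = 2/7: β+…+β^4 = 0.3973 ≥ 0.2667.
So cooperation is sustainable.

Yes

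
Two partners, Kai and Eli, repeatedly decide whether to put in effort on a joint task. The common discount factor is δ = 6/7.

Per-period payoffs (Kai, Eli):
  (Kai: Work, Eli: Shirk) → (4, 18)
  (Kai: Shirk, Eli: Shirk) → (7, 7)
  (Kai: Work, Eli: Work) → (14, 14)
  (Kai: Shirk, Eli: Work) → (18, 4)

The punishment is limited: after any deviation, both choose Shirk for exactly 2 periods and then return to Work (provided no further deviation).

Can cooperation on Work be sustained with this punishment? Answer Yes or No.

Comparing payoff streams over the 3 periods until play realigns: cooperate → 14(1+δ+…+δ^2); deviate → 18 + 7(δ+…+δ^2).
Cooperation is sustained iff (14−7)(δ+…+δ^2) ≥ 18−14.
δ+…+δ^2 = 6/7·(1−(6/7)^2)/(1−6/7) = 1.5918, and (18−14)/(14−7) = 0.5714.
1.5918 ≥ 0.5714, so cooperation is sustainable.

Yes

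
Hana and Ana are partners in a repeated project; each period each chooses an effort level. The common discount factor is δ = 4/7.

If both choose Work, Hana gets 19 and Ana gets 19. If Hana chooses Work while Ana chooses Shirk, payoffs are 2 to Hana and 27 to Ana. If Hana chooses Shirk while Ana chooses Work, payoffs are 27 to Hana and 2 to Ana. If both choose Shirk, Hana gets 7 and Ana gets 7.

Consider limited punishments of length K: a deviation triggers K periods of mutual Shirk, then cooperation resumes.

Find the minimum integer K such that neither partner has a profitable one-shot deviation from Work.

2

Need Σ_{k=1}^{K} δ^k ≥ (27−19)/(19−7) = 0.6667 at δ = 4/7.
At K = 1 the sum is 0.5714 < 0.6667; at K = 2 it is 0.8980 ≥ 0.6667.
So the minimum punishment length is K = 2.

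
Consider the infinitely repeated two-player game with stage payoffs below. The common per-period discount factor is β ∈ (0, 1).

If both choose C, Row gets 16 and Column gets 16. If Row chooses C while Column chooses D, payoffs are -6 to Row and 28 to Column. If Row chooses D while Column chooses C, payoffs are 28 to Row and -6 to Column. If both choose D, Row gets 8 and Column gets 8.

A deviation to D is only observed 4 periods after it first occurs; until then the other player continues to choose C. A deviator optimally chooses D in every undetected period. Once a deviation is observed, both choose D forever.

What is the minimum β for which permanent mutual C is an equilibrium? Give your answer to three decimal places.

A deviator earns 28 for 4 periods, then 8 forever; cooperating earns 16 forever. Multiplying the IC by (1−β):
16 ≥ 28(1−β^4) + 8β^4, so 20·β^4 ≥ 12 and β^4 ≥ 3/5.
β ≥ (3/5)^(1/4) ≈ 0.880.

0.880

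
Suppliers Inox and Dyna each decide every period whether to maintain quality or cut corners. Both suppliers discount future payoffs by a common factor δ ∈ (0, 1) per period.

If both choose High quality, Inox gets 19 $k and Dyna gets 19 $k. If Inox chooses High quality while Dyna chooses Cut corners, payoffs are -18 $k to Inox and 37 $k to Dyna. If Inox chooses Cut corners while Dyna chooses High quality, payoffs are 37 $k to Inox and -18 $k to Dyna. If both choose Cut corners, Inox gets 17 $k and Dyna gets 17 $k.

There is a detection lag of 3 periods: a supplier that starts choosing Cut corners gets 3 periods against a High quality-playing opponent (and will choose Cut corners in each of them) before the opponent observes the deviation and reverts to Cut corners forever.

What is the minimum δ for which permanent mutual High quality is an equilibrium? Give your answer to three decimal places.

A deviator earns 37 for 3 periods, then 17 forever; cooperating earns 19 forever. Multiplying the IC by (1−δ):
19 ≥ 37(1−δ^3) + 17δ^3, so 20·δ^3 ≥ 18 and δ^3 ≥ 9/10.
δ ≥ (9/10)^(1/3) ≈ 0.965.

0.965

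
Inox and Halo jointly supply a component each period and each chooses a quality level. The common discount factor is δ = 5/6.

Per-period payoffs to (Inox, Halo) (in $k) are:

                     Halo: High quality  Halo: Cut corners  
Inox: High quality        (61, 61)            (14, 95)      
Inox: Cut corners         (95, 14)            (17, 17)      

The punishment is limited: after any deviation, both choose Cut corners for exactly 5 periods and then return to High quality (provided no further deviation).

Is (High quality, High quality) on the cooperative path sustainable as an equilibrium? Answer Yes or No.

Yes

A one-shot deviation gives 95 now, then 17 for 5 periods, then back to 61.
Gain from deviating: (95−61) today; loss: (61−17) in each of the next 5 periods.
No-deviation condition: (61−17)(δ+…+δ^5) ≥ 95−61, i.e. δ+…+δ^5 ≥ 17/22.
At δ = 5/6: δ+…+δ^5 = 2.9906 ≥ 0.7727.
So cooperation is sustainable.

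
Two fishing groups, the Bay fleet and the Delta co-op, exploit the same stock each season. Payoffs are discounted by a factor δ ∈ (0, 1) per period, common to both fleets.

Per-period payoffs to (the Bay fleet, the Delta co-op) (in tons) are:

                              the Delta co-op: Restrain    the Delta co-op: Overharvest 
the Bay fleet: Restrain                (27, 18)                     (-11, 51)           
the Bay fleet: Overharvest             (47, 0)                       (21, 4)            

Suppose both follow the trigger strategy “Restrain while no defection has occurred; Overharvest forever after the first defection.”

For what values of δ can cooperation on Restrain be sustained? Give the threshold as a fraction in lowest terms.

10/13

the Bay fleet's threshold: (47−27)/(47−21) = 10/13.
the Delta co-op's threshold: (51−18)/(51−4) = 33/47.
10/13 > 33/47, so the Bay fleet binds and δ* = 10/13.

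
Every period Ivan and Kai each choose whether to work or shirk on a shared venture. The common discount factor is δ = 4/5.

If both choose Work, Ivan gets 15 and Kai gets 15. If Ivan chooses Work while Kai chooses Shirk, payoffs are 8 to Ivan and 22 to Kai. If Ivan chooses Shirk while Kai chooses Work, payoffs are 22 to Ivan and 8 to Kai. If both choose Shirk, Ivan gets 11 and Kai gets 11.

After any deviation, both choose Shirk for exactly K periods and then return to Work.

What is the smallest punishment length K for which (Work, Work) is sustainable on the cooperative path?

Need Σ_{k=1}^{K} δ^k ≥ (22−15)/(15−11) = 1.7500 at δ = 4/5.
At K = 2 the sum is 1.4400 < 1.7500; at K = 3 it is 1.9520 ≥ 1.7500.
So the minimum punishment length is K = 3.

3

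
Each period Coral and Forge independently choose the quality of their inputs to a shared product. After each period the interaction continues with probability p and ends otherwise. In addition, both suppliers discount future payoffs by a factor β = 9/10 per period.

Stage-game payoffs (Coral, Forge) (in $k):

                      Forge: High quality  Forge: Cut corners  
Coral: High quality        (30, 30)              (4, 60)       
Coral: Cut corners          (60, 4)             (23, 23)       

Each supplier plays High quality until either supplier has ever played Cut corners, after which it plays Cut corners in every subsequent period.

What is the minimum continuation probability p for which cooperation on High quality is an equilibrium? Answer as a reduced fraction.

100/111

Expected continuation weight on next period's payoff is β·p = 9/10·p, which plays the role of the discount factor.
Cooperation requires 9/10·p ≥ (60−30)/(60−23) = 30/37, hence p ≥ 100/111.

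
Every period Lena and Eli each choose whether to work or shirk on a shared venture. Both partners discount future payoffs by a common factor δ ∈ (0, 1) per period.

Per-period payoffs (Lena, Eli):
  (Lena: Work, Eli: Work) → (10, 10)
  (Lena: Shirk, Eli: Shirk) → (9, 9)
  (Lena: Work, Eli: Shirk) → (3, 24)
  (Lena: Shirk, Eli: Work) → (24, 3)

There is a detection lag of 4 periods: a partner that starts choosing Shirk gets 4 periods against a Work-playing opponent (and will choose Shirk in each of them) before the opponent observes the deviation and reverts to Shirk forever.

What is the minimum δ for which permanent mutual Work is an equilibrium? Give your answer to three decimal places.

Deviating for the 4 undetected periods gains 24−10 = 14 per period over cooperation, then loses 10−9 = 1 per period forever once punishment starts.
Gain: 14(1 + δ + … + δ^3); loss: 1·δ^4/(1−δ).
No profitable deviation ⇔ 14(1−δ^4) ≤ 1·δ^4, i.e. δ^4 ≥ 14/(14+1) = 14/15.
Hence δ ≥ (14/15)^(1/4) ≈ 0.983.

0.983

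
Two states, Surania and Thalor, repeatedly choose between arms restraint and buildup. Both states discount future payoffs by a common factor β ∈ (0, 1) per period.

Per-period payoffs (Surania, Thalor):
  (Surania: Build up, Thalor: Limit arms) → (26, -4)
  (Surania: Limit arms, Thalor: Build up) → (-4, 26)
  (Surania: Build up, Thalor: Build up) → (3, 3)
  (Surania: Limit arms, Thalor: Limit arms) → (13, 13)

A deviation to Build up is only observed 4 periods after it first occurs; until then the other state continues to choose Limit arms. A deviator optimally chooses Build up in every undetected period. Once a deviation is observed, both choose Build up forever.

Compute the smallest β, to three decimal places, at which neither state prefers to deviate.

0.867

A deviator earns 26 for 4 periods, then 3 forever; cooperating earns 13 forever. Multiplying the IC by (1−β):
13 ≥ 26(1−β^4) + 3β^4, so 23·β^4 ≥ 13 and β^4 ≥ 13/23.
β ≥ (13/23)^(1/4) ≈ 0.867.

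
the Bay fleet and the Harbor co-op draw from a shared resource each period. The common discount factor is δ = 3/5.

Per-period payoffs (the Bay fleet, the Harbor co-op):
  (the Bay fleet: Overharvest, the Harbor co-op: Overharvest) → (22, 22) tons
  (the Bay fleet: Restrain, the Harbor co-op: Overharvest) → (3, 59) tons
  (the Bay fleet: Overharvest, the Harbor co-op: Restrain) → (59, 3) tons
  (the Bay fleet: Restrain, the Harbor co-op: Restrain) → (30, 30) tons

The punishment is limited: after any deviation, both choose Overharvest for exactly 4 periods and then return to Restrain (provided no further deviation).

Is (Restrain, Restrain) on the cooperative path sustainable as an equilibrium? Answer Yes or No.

No

Comparing payoff streams over the 5 periods until play realigns: cooperate → 30(1+δ+…+δ^4); deviate → 59 + 22(δ+…+δ^4).
Cooperation is sustained iff (30−22)(δ+…+δ^4) ≥ 59−30.
δ+…+δ^4 = 3/5·(1−(3/5)^4)/(1−3/5) = 1.3056, and (59−30)/(30−22) = 3.6250.
1.3056 < 3.6250, so cooperation is not sustainable.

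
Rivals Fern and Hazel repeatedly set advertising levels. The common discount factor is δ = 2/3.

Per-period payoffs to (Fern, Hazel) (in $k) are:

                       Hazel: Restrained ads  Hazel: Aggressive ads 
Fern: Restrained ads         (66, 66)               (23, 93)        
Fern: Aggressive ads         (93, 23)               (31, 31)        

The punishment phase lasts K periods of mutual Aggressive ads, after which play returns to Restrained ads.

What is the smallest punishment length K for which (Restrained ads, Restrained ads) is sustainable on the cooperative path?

2

Need Σ_{k=1}^{K} δ^k ≥ (93−66)/(66−31) = 0.7714 at δ = 2/3.
At K = 1 the sum is 0.6667 < 0.7714; at K = 2 it is 1.1111 ≥ 0.7714.
So the minimum punishment length is K = 2.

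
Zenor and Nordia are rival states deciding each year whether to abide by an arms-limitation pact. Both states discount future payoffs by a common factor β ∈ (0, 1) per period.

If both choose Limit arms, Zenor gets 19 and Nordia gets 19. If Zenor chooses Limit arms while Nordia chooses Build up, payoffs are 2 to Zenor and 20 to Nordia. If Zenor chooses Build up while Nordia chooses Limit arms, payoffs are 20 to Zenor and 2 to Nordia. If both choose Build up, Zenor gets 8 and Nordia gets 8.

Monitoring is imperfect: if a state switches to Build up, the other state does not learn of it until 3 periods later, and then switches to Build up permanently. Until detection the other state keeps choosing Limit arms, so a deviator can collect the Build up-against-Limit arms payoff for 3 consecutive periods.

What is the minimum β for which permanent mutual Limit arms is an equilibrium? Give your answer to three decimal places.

0.437

The best deviation is to choose Build up for all 3 undetected periods, earning 20 each, then 8 forever once detected.
Deviation value: 20(1−β^3)/(1−β) + 8β^3/(1−β); cooperation value: 19/(1−β).
IC: 19 ≥ 20(1−β^3) + 8β^3 = 20 − 12β^3.
So β^3 ≥ 1/12, giving β ≥ (1/12)^(1/3) ≈ 0.437.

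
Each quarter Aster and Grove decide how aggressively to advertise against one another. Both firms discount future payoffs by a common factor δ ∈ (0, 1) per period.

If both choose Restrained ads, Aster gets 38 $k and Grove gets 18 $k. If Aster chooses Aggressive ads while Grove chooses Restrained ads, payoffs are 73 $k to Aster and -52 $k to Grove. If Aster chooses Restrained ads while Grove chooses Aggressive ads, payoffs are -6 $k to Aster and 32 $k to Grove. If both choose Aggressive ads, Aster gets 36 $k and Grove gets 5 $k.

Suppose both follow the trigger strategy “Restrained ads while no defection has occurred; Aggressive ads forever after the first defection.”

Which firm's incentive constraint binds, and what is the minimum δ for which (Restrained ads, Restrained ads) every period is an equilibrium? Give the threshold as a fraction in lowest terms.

Aster; δ ≥ 35/37

Aster's threshold: (73−38)/(73−36) = 35/37.
Grove's threshold: (32−18)/(32−5) = 14/27.
35/37 > 14/27, so Aster binds and δ* = 35/37.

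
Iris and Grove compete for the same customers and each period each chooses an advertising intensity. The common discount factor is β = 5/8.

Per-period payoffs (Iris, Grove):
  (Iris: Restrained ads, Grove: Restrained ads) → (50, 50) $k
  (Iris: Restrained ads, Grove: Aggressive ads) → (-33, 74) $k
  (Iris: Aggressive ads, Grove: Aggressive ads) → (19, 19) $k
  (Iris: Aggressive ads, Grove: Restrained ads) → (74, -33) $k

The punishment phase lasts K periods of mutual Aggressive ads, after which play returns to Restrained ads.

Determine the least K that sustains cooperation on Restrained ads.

No profitable deviation requires (50−19)(β+…+β^K) ≥ 74−50, i.e. β+…+β^K ≥ 24/31 ≈ 0.7742.
With β = 5/8, the partial sums are K=1: 0.6250, K=2: 1.0156.
K = 2 is the first length at which the sum reaches 0.7742.

2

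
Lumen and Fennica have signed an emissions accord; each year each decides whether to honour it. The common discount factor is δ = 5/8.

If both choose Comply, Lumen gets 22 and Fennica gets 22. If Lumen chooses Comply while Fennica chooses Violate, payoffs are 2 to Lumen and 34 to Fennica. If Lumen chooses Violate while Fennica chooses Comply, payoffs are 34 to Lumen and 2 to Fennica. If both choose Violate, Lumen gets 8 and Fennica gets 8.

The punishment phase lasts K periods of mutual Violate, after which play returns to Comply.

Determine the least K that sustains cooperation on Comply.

IC: δ(1−δ^K)/(1−δ) ≥ (34−22)/(22−8) = 6/7.
With δ = 5/8: need 1 − δ^K ≥ 6/7·(1−5/8)/(5/8), i.e. δ^K ≤ 0.4857.
Since (5/8)^1 = 0.6250 and (5/8)^2 = 0.3906, the smallest such K is 2.

2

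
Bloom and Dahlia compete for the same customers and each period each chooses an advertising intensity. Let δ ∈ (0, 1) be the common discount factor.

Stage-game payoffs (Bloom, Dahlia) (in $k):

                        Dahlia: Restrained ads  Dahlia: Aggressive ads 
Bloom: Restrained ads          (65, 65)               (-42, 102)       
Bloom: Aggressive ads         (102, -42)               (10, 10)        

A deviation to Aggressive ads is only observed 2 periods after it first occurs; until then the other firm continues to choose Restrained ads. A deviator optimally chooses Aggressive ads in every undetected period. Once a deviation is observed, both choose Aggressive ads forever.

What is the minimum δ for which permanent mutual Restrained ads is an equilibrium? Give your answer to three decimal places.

A deviator earns 102 for 2 periods, then 10 forever; cooperating earns 65 forever. Multiplying the IC by (1−δ):
65 ≥ 102(1−δ^2) + 10δ^2, so 92·δ^2 ≥ 37 and δ^2 ≥ 37/92.
δ ≥ (37/92)^(1/2) ≈ 0.634.

0.634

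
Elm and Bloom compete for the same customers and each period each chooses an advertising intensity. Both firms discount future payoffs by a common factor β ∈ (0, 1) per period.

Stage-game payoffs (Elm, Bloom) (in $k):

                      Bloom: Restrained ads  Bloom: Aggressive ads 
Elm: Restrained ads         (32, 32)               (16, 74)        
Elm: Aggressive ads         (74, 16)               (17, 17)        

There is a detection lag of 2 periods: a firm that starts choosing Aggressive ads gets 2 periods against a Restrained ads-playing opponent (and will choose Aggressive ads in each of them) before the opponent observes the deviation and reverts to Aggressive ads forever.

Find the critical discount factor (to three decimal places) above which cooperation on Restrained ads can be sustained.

0.858

The best deviation is to choose Aggressive ads for all 2 undetected periods, earning 74 each, then 17 forever once detected.
Deviation value: 74(1−β^2)/(1−β) + 17β^2/(1−β); cooperation value: 32/(1−β).
IC: 32 ≥ 74(1−β^2) + 17β^2 = 74 − 57β^2.
So β^2 ≥ 42/57 = 14/19, giving β ≥ (14/19)^(1/2) ≈ 0.858.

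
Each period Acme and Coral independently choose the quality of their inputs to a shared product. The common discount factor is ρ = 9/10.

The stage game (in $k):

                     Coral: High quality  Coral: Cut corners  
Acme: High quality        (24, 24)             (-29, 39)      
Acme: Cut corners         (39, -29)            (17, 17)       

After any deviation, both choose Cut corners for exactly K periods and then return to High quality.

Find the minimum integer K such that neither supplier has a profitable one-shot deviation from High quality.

3

Need Σ_{k=1}^{K} ρ^k ≥ (39−24)/(24−17) = 2.1429 at ρ = 9/10.
At K = 2 the sum is 1.7100 < 2.1429; at K = 3 it is 2.4390 ≥ 2.1429.
So the minimum punishment length is K = 3.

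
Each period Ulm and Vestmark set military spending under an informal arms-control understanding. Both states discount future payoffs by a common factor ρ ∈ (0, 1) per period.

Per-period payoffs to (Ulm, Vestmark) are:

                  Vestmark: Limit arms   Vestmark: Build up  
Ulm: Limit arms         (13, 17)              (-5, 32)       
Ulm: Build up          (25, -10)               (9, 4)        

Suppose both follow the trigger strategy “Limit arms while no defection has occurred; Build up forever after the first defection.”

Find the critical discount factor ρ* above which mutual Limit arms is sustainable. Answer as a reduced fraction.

3/4

Ulm's threshold: (25−13)/(25−9) = 3/4.
Vestmark's threshold: (32−17)/(32−4) = 15/28.
3/4 > 15/28, so Ulm binds and ρ* = 3/4.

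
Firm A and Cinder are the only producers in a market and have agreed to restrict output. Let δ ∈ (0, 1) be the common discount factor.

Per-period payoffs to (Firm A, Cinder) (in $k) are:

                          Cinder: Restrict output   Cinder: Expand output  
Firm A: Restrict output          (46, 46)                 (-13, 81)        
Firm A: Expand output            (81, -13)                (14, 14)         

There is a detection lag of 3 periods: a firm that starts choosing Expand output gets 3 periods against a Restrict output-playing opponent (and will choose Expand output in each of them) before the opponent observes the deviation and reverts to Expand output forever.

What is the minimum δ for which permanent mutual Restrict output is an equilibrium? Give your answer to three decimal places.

Deviating for the 3 undetected periods gains 81−46 = 35 per period over cooperation, then loses 46−14 = 32 per period forever once punishment starts.
Gain: 35(1 + δ + … + δ^2); loss: 32·δ^3/(1−δ).
No profitable deviation ⇔ 35(1−δ^3) ≤ 32·δ^3, i.e. δ^3 ≥ 35/(35+32) = 35/67.
Hence δ ≥ (35/67)^(1/3) ≈ 0.805.

0.805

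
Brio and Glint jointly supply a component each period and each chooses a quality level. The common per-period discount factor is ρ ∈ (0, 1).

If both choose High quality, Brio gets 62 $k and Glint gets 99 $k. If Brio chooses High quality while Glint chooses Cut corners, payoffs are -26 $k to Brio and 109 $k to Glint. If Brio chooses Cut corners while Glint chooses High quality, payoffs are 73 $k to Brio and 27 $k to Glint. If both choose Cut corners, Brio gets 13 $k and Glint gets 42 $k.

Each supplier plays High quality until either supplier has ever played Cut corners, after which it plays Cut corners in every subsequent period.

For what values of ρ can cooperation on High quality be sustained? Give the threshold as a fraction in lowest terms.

11/60

For Brio: deviation gain 73−62 = 11, per-period punishment loss 62−13 = 49. IC gives ρ ≥ 11/60.
For Glint: gain 10, loss 57 per period, so ρ ≥ 10/67.
The tighter constraint is Brio's, so cooperation needs ρ ≥ 11/60.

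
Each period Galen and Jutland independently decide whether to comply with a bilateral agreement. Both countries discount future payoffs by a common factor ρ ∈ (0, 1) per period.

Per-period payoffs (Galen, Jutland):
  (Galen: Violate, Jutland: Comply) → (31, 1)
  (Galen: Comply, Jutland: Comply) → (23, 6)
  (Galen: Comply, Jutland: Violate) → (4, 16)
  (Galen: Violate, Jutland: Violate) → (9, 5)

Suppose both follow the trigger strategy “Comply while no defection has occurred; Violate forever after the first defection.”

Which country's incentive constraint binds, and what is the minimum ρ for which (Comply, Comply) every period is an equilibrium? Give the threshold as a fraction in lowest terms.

Galen: cooperation gives 23 each period; deviation gives 31 once then 9 forever.
  23/(1−ρ) ≥ 31 + 9ρ/(1−ρ) ⇒ ρ ≥ 8/22 = 4/11.
Jutland: cooperation gives 6 each period; deviation gives 16 once then 5 forever.
  ρ ≥ 10/11.
Both must hold, so the binding constraint is Jutland's: ρ ≥ 10/11.

Jutland; ρ ≥ 10/11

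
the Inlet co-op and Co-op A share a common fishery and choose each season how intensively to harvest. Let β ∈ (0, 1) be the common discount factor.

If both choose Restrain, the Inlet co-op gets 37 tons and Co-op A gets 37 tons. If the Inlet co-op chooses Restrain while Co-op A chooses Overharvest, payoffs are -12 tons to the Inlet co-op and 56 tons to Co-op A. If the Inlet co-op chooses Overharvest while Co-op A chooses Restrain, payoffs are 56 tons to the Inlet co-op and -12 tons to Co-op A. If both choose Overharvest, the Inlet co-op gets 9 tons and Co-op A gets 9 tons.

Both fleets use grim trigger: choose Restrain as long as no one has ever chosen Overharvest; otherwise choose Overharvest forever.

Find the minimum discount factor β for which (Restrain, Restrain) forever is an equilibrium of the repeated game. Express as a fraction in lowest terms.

Under grim trigger the critical discount factor is (T−C)/(T−P) with T = 56, C = 37, P = 9.
β* = (56−37)/(56−9) = 19/47.

19/47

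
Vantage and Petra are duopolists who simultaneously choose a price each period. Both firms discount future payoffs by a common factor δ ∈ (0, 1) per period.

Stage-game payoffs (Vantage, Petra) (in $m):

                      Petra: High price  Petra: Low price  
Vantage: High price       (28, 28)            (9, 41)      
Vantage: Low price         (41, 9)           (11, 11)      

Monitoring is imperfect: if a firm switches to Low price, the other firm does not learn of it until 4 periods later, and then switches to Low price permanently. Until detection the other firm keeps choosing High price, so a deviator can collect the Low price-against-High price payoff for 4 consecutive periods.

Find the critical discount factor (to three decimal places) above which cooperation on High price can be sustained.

The best deviation is to choose Low price for all 4 undetected periods, earning 41 each, then 11 forever once detected.
Deviation value: 41(1−δ^4)/(1−δ) + 11δ^4/(1−δ); cooperation value: 28/(1−δ).
IC: 28 ≥ 41(1−δ^4) + 11δ^4 = 41 − 30δ^4.
So δ^4 ≥ 13/30, giving δ ≥ (13/30)^(1/4) ≈ 0.811.

0.811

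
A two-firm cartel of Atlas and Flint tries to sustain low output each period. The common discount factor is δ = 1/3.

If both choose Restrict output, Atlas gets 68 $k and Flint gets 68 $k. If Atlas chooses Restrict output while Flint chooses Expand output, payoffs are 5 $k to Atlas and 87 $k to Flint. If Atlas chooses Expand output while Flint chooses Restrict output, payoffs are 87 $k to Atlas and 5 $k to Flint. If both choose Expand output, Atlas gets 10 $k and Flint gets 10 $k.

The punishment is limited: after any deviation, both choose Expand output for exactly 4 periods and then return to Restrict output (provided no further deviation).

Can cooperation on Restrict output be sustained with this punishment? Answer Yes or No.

Yes

IC: δ+…+δ^4 ≥ (87−68)/(68−10) = 19/58.
At δ = 1/3: partial sum = 0.4938 ≥ 0.3276. Cooperation sustainable.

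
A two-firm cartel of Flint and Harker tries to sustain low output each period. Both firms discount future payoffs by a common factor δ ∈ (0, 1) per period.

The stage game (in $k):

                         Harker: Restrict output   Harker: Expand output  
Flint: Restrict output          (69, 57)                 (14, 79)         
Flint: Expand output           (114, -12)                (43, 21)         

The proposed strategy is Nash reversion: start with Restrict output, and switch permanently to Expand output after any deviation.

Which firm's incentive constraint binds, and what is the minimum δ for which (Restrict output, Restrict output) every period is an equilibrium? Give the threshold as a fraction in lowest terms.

Flint; δ ≥ 45/71

Flint: cooperation gives 69 each period; deviation gives 114 once then 43 forever.
  69/(1−δ) ≥ 114 + 43δ/(1−δ) ⇒ δ ≥ 45/71.
Harker: cooperation gives 57 each period; deviation gives 79 once then 21 forever.
  δ ≥ 22/58 = 11/29.
Both must hold, so the binding constraint is Flint's: δ ≥ 45/71.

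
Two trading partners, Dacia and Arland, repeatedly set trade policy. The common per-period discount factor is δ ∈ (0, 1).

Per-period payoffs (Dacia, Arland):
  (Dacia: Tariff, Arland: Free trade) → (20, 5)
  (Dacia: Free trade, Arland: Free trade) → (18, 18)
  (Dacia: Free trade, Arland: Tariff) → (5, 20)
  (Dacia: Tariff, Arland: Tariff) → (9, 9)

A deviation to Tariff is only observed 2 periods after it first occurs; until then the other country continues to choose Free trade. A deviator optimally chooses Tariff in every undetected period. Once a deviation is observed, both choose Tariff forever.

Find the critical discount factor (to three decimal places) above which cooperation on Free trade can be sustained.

Deviating for the 2 undetected periods gains 20−18 = 2 per period over cooperation, then loses 18−9 = 9 per period forever once punishment starts.
Gain: 2(1 + δ + … + δ^1); loss: 9·δ^2/(1−δ).
No profitable deviation ⇔ 2(1−δ^2) ≤ 9·δ^2, i.e. δ^2 ≥ 2/(2+9) = 2/11.
Hence δ ≥ (2/11)^(1/2) ≈ 0.426.

0.426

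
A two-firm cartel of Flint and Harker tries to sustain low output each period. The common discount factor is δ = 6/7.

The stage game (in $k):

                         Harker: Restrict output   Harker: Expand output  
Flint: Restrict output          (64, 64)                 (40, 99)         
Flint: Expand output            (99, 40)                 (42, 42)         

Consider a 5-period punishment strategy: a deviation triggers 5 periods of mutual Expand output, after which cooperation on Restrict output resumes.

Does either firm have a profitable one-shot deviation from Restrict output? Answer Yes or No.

Comparing payoff streams over the 6 periods until play realigns: cooperate → 64(1+δ+…+δ^5); deviate → 99 + 42(δ+…+δ^5).
Cooperation is sustained iff (64−42)(δ+…+δ^5) ≥ 99−64.
δ+…+δ^5 = 6/7·(1−(6/7)^5)/(1−6/7) = 3.2240, and (99−64)/(64−42) = 1.5909.
3.2240 ≥ 1.5909, so cooperation is sustainable.

No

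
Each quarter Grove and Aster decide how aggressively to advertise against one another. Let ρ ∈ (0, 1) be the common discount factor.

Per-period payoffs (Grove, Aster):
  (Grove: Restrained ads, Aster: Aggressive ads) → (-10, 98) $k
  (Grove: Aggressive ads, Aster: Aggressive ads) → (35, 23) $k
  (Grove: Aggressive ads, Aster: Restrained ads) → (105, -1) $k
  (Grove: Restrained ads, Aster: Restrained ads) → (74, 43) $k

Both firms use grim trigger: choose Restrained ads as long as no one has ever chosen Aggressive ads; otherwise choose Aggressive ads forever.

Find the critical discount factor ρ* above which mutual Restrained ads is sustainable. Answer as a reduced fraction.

Grove: cooperation gives 74 each period; deviation gives 105 once then 35 forever.
  74/(1−ρ) ≥ 105 + 35ρ/(1−ρ) ⇒ ρ ≥ 31/70.
Aster: cooperation gives 43 each period; deviation gives 98 once then 23 forever.
  ρ ≥ 55/75 = 11/15.
Both must hold, so the binding constraint is Aster's: ρ ≥ 11/15.

11/15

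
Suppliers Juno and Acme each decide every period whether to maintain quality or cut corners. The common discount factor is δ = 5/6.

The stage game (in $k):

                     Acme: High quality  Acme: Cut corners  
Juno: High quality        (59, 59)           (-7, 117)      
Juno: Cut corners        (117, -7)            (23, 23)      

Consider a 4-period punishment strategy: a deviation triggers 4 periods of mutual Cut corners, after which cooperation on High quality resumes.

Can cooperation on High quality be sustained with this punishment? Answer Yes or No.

A one-shot deviation gives 117 now, then 23 for 4 periods, then back to 59.
Gain from deviating: (117−59) today; loss: (59−23) in each of the next 4 periods.
No-deviation condition: (59−23)(δ+…+δ^4) ≥ 117−59, i.e. δ+…+δ^4 ≥ 29/18.
At δ = 5/6: δ+…+δ^4 = 2.5887 ≥ 1.6111.
So cooperation is sustainable.

Yes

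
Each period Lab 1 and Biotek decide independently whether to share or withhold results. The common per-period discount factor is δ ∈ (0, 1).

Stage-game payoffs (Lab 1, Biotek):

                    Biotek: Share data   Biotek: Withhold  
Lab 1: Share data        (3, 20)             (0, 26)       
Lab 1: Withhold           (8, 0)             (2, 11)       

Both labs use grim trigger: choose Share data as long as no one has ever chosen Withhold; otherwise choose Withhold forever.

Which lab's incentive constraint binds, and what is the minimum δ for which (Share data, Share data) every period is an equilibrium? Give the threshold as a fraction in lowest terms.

Lab 1; δ ≥ 5/6

Lab 1: cooperation gives 3 each period; deviation gives 8 once then 2 forever.
  3/(1−δ) ≥ 8 + 2δ/(1−δ) ⇒ δ ≥ 5/6.
Biotek: cooperation gives 20 each period; deviation gives 26 once then 11 forever.
  δ ≥ 6/15 = 2/5.
Both must hold, so the binding constraint is Lab 1's: δ ≥ 5/6.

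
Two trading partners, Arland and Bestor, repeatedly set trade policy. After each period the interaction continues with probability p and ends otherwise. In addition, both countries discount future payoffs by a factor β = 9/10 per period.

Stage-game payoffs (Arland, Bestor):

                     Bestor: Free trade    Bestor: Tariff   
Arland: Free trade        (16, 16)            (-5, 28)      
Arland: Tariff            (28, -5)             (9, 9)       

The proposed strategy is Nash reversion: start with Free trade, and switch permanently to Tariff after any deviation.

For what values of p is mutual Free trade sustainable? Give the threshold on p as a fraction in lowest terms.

40/57

With continuation probability p and discount β, the effective per-period discount factor is βp.
Grim-trigger IC: βp ≥ (28−16)/(28−9) = 12/19.
So p ≥ (12/19)/(9/10) = 40/57.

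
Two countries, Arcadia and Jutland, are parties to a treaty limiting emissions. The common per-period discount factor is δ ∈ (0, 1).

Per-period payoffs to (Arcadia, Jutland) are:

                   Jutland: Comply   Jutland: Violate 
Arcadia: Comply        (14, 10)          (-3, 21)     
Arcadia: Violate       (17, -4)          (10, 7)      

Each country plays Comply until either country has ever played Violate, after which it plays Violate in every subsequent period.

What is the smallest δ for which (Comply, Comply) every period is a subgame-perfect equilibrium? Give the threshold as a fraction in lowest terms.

Arcadia's threshold: (17−14)/(17−10) = 3/7.
Jutland's threshold: (21−10)/(21−7) = 11/14.
3/7 < 11/14, so Jutland binds and δ* = 11/14.

11/14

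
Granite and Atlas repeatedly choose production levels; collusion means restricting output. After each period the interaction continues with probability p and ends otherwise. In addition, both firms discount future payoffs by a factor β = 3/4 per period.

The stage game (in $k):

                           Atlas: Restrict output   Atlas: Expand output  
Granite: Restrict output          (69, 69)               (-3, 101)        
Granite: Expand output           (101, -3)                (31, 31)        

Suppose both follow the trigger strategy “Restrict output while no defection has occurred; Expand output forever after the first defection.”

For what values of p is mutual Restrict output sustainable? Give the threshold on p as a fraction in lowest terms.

With continuation probability p and discount β, the effective per-period discount factor is βp.
Grim-trigger IC: βp ≥ (101−69)/(101−31) = 16/35.
So p ≥ (16/35)/(3/4) = 64/105.

64/105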